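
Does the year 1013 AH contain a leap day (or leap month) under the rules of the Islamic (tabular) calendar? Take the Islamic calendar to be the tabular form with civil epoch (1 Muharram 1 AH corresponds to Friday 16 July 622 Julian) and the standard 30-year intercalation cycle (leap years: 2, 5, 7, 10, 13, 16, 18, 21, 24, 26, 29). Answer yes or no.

no

Year 1013 AH is year 23 of its 30-year cycle; leap positions are 2, 5, 7, 10, 13, 16, 18, 21, 24, 26, 29, so it is a common year (354 days).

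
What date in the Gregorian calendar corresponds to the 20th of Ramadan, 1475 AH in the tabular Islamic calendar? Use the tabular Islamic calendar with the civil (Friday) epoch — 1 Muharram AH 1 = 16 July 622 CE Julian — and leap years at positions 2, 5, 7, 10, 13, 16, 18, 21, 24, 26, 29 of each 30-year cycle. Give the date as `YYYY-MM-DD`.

2053-05-08

Julian Day Number of the source date = 2471031.
Converting JDN 2471031 to the Gregorian calendar gives 8 May 2053 CE.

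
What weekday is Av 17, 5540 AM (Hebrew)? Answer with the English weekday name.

Friday

This is JDN 2371422 (18 August 1780 Gregorian).
Since JDN mod 7 = 4 (0 = Monday), the day is Friday.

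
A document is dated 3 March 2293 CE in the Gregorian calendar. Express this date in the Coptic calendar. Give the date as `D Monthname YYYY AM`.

Both dates share Julian Day Number 2558623; in the Coptic calendar that is 22 Meshir 2009 AM.

22 Meshir 2009 AM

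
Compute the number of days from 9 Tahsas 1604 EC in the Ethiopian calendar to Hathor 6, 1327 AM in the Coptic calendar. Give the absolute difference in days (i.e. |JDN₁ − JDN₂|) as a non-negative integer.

First date → JDN 2309815; second date → JDN 2309416.
The interval is |2309815 − 2309416| = 399 days.

399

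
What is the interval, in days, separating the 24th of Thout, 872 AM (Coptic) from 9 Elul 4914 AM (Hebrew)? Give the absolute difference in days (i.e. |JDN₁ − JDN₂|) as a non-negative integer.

JDN of the first date = 2143186.
JDN of the second date = 2142787.
|2142787 − 2143186| = 399.

399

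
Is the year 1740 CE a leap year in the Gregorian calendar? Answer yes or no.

yes

1740 is divisible by 4 and not by 100, so it is a leap year.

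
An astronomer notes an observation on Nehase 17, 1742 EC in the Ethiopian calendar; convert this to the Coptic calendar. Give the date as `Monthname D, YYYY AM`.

Both dates share Julian Day Number 2360467; in the Coptic calendar that is 17 Mesori 1466 AM.

Mesori 17, 1466 AM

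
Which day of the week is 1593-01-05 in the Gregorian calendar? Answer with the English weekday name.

Tuesday

JDN 2302896 mod 7 = 1, and JDN 0 was a Monday, so this is a Tuesday.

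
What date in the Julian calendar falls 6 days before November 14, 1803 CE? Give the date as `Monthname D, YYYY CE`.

The starting date is JDN 2379921; 2379921 − 6 = 2379915.
JDN 2379915 corresponds to November 8, 1803 CE.

November 8, 1803 CE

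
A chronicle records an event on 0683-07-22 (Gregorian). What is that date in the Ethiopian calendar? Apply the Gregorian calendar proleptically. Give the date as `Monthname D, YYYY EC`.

Hamle 25, 675 EC

Both dates share Julian Day Number 1970723; in the Ethiopian calendar that is 25 Hamle 675 EC.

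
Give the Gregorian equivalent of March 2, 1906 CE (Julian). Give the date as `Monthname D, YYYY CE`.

March 15, 1906 CE

For dates in this range the Gregorian date is 13 days ahead of the Julian.
2 March 1906 Julian + 13 days → 15 March 1906 Gregorian.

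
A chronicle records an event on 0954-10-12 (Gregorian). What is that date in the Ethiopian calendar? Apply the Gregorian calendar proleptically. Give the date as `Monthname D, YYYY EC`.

Tikimt 10, 947 EC

Both dates share Julian Day Number 2069786; in the Ethiopian calendar that is 10 Tikimt 947 EC.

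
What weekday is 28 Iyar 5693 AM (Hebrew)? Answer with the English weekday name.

This is JDN 2427217 (24 May 1933 Gregorian).
2427217 ≡ 2 (mod 7); counting from Monday = 0 gives Wednesday.

Wednesday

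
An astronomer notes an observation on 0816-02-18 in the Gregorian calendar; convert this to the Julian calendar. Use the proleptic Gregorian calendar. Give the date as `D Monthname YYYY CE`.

For dates in this range the Gregorian date is 4 days ahead of the Julian.
18 February 816 Gregorian − 4 days → 14 February 816 Julian.

14 February 816 CE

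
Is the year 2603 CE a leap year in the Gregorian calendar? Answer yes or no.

no

2603 is not divisible by 4, so it is a common year.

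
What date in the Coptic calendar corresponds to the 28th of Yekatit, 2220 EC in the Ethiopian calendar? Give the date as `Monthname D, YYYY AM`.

Meshir 28, 1944 AM

Julian Day Number of the source date = 2534888.
Converting JDN 2534888 to the Coptic calendar gives 28 Meshir 1944 AM.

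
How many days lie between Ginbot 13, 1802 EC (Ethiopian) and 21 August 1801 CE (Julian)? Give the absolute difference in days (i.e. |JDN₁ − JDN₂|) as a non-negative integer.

JDN of the first date = 2382288.
JDN of the second date = 2379106.
|2379106 − 2382288| = 3182.

3182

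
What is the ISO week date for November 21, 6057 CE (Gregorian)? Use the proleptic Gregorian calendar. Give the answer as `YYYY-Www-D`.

The weekday is Wednesday (ISO weekday 3).
That Wednesday belongs to ISO week 47 of ISO year 6057.

6057-W47-3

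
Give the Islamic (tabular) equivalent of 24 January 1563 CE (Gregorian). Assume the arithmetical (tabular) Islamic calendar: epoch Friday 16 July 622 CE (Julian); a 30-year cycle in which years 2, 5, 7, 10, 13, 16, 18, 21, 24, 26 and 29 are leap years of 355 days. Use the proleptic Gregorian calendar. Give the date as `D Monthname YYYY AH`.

Both dates share Julian Day Number 2291957; in the tabular Islamic calendar that is 19 Jumada al-Awwal 970 AH.

19 Jumada al-Awwal 970 AH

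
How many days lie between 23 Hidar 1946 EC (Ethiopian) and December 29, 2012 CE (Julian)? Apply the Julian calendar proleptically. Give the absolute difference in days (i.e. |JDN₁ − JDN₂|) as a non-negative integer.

JDN of the first date = 2434714.
JDN of the second date = 2456304.
|2456304 − 2434714| = 21590.

21590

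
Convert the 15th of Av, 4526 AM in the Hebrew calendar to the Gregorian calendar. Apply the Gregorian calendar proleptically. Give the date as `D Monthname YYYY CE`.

30 July 766 CE

Both dates share Julian Day Number 2001046; in the Gregorian calendar that is 30 July 766 CE.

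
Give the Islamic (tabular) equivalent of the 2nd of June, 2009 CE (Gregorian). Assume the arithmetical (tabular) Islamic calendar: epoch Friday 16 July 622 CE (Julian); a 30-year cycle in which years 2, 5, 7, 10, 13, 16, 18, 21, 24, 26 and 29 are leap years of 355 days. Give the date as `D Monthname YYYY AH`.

8 Jumada al-Thani 1430 AH

Both dates share Julian Day Number 2454985; in the tabular Islamic calendar that is 8 Jumada al-Thani 1430 AH.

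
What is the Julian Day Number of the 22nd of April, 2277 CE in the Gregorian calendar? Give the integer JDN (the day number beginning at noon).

JDN 2299161 is 15 October 1582 CE (Gregorian); the target day is +253668 days from there, so JDN = 2552829.

2552829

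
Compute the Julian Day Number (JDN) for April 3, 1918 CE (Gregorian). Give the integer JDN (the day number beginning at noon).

JDN 2299161 is 15 October 1582 CE (Gregorian); the target day is +122526 days from there, so JDN = 2421687.

2421687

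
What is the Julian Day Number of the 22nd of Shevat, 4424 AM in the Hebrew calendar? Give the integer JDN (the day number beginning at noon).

1963608

Equivalently 28 January 664 (proleptic Gregorian).
JDN 2400001 is 17 November 1858 CE (Gregorian), MJD 0; the target day is −436393 days from there, so JDN = 1963608.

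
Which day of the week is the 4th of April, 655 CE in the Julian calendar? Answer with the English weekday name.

This is JDN 1960390 (7 April 655 Gregorian).
Since JDN mod 7 = 5 (0 = Monday), the day is Saturday.

Saturday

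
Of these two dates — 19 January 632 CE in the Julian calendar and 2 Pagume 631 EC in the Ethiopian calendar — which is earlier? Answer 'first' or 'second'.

Converting both to JDN: 1951914 vs 1954689; the smaller is the first.

first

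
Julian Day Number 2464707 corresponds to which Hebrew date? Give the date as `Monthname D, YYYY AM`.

The Gregorian equivalent of JDN 2464707 is 14 January 2036.
In the Hebrew calendar that day is Tevet 14, 5796 AM.

Tevet 14, 5796 AM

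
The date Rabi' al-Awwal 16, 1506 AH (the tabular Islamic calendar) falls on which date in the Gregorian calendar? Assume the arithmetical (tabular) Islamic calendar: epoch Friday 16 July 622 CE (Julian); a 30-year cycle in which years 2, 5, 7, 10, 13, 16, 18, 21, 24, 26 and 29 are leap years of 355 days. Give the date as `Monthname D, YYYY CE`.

December 7, 2082 CE

Both dates share Julian Day Number 2481836; in the Gregorian calendar that is 7 December 2082 CE.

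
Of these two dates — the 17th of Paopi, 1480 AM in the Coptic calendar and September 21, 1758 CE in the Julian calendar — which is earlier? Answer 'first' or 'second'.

second

The two dates have Julian Day Numbers 2365281 and 2363431 respectively.
Since 2363431 < 2365281, the second date comes first.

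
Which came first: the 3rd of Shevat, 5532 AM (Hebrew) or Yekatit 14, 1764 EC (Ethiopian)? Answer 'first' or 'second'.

first

First date → JDN 2368277; second date → JDN 2368320.
JDN 2368277 < JDN 2368320, so the first date is earlier.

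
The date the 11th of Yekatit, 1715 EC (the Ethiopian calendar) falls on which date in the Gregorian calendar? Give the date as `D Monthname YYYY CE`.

16 February 1723 CE

Both dates share Julian Day Number 2350419; in the Gregorian calendar that is 16 February 1723 CE.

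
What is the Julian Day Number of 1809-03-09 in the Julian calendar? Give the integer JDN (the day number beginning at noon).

2381863

Equivalently 21 March 1809 (Gregorian).
JDN 2400001 is 17 November 1858 CE (Gregorian), MJD 0; the target day is −18138 days from there, so JDN = 2381863.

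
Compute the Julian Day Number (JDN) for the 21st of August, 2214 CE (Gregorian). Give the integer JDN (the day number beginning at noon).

JDN 2299161 is 15 October 1582 CE (Gregorian); the target day is +230778 days from there, so JDN = 2529939.

2529939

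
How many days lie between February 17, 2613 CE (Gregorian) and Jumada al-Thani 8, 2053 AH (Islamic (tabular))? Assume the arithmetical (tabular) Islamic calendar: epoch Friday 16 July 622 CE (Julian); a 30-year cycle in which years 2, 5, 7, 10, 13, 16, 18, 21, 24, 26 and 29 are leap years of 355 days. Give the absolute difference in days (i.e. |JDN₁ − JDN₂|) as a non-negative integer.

JDN of the first date = 2675486.
JDN of the second date = 2675755.
|2675755 − 2675486| = 269.

269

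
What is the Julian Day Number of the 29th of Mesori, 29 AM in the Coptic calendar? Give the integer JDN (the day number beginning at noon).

In the proleptic Gregorian calendar the same day is 23 August 313.
JDN 2400001 is 17 November 1858 CE (Gregorian), MJD 0; the target day is −564386 days from there, so JDN = 1835615.

1835615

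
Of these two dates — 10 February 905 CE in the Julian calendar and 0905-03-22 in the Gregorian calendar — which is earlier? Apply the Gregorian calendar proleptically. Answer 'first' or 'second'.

first

Converting both to JDN: 2051650 vs 2051685; the smaller is the first.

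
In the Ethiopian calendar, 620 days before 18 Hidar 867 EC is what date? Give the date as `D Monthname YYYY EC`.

8 Megabit 865 EC

Counting 620 days back from JDN 2040604 reaches JDN 2039984, which is 8 Megabit 865 EC.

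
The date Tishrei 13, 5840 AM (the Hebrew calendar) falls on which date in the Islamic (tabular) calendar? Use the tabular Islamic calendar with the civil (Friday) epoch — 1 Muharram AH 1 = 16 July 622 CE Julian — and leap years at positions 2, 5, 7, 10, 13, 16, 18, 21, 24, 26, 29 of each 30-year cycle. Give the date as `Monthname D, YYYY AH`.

Dhu al-Hijjah 12, 1502 AH

Both dates share Julian Day Number 2480680; in the tabular Islamic calendar that is 12 Dhu al-Hijjah 1502 AH.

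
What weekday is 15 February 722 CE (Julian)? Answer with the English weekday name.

Sunday

In the proleptic Gregorian calendar this is 19 February 722 (JDN 1984814).
Since JDN mod 7 = 6 (0 = Monday), the day is Sunday.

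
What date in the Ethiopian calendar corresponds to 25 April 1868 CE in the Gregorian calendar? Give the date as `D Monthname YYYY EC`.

18 Miyazya 1860 EC

Julian Day Number of the source date = 2403448.
Converting JDN 2403448 to the Ethiopian calendar gives 18 Miyazya 1860 EC.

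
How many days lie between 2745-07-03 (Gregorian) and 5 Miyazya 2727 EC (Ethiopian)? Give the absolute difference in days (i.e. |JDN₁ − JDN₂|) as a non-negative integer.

First date → JDN 2723834; second date → JDN 2720106.
The interval is |2723834 − 2720106| = 3728 days.

3728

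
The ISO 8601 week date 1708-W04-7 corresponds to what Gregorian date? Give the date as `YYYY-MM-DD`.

1708-01-29

ISO week 1 of 1708 is the week containing the first Thursday of 1708.
Week 4, day 7 (Sunday) lands on 1708-01-29.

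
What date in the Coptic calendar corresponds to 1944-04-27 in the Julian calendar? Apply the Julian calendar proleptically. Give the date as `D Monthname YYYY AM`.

Both dates share Julian Day Number 2431221; in the Coptic calendar that is 2 Pashons 1660 AM.

2 Pashons 1660 AM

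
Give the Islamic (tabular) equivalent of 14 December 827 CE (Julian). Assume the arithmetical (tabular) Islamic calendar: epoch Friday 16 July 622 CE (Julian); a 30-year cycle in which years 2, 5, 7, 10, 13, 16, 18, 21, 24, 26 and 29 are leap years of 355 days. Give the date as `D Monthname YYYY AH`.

21 Ramadan 212 AH

Julian Day Number of the source date = 2023467.
Converting JDN 2023467 to the tabular Islamic calendar gives 21 Ramadan 212 AH.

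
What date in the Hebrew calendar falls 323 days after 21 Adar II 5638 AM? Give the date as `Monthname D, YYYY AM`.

Counting 323 days forward from JDN 2407070 reaches JDN 2407393, which is Shevat 19, 5639 AM.

Shevat 19, 5639 AM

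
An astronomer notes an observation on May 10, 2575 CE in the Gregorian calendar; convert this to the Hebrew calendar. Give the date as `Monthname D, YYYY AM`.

Both dates share Julian Day Number 2661689; in the Hebrew calendar that is 28 Nisan 6335 AM.

Nisan 28, 6335 AM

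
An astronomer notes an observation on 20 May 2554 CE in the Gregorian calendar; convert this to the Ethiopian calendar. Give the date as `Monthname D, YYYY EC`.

Ginbot 8, 2546 EC

Both dates share Julian Day Number 2654029; in the Ethiopian calendar that is 8 Ginbot 2546 EC.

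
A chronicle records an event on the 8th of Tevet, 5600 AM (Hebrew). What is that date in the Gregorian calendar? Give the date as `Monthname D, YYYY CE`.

Julian Day Number of the source date = 2393089.
Converting JDN 2393089 to the Gregorian calendar gives 15 December 1839 CE.

December 15, 1839 CE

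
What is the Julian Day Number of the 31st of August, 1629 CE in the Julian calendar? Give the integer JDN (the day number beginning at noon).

In the Gregorian calendar the same day is 10 September 1629.
JDN 2451545 is 1 January 2000 CE (Gregorian); the target day is −135252 days from there, so JDN = 2316293.

2316293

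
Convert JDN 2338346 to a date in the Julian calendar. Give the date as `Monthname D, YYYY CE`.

JDN 2338346 is 26 January 1690 in the Gregorian calendar.
In the Julian calendar that day is January 16, 1690 CE.

January 16, 1690 CE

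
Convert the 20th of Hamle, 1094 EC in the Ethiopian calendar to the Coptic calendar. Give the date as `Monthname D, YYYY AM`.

Epip 20, 818 AM

The source date corresponds to 21 July 1102 in the proleptic Gregorian calendar (JDN 2123758).
That day falls on 20 Epip 818 AM in the Coptic calendar.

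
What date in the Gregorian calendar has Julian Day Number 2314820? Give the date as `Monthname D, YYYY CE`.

Counting from JDN 2299161 = 15 Oct 1582 gives an offset of 15659 days.

August 29, 1625 CE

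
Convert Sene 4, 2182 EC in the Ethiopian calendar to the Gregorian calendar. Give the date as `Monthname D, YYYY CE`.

June 12, 2190 CE

Julian Day Number of the source date = 2521104.
Converting JDN 2521104 to the Gregorian calendar gives 12 June 2190 CE.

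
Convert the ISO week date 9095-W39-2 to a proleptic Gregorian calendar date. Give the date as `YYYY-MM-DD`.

9095-09-24

ISO week 1 of 9095 is the week containing the first Thursday of 9095.
Week 39, day 2 (Tuesday) lands on 9095-09-24.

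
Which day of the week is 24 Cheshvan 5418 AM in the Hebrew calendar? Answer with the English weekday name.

This is JDN 2326571 (31 October 1657 Gregorian).
2326571 ≡ 2 (mod 7); counting from Monday = 0 gives Wednesday.

Wednesday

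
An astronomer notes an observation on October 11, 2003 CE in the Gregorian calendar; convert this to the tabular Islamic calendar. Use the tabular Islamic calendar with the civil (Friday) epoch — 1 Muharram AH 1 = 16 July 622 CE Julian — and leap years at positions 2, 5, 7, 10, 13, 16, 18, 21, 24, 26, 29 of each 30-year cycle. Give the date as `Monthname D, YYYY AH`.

Sha'ban 14, 1424 AH

Both dates share Julian Day Number 2452924; in the tabular Islamic calendar that is 14 Sha'ban 1424 AH.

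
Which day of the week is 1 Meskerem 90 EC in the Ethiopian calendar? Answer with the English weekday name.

This is JDN 1756728 (27 August 97 Gregorian).
JDN 1756728 mod 7 = 1, and JDN 0 was a Monday, so this is a Tuesday.

Tuesday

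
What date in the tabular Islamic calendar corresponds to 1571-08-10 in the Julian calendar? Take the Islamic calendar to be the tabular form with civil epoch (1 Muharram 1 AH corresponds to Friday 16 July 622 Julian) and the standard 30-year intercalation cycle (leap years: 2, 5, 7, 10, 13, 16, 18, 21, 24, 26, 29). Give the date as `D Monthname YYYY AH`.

18 Rabi' al-Awwal 979 AH

Both dates share Julian Day Number 2295087; in the tabular Islamic calendar that is 18 Rabi' al-Awwal 979 AH.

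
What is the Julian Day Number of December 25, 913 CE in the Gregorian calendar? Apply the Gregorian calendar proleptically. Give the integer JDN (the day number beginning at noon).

2054885

JDN 2451545 is 1 January 2000 CE (Gregorian); the target day is −396660 days from there, so JDN = 2054885.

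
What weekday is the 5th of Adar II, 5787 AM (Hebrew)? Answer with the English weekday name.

Sunday

This is JDN 2461479 (14 March 2027 Gregorian).
JDN 2461479 mod 7 = 6, and JDN 0 was a Monday, so this is a Sunday.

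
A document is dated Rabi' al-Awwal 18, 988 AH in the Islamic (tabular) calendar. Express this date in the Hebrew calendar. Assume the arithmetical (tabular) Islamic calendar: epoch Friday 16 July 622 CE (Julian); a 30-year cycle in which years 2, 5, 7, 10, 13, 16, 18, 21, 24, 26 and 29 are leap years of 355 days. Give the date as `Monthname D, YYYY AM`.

Iyar 18, 5340 AM

Julian Day Number of the source date = 2298276.
Converting JDN 2298276 to the Hebrew calendar gives 18 Iyar 5340 AM.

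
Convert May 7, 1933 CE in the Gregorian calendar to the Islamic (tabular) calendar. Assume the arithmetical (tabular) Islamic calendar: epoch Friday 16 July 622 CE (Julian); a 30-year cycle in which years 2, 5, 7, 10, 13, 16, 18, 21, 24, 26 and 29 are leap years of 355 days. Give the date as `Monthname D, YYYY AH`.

Muharram 12, 1352 AH

Julian Day Number of the source date = 2427200.
Converting JDN 2427200 to the tabular Islamic calendar gives 12 Muharram 1352 AH.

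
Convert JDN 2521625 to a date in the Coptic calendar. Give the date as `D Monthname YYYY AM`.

The Gregorian equivalent of JDN 2521625 is 15 November 2191.
In the Coptic calendar that day is 4 Hathor 1908 AM.

4 Hathor 1908 AM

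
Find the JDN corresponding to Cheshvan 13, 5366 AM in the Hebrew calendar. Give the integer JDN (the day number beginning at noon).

Equivalently 25 October 1605 (Gregorian).
JDN 2299161 is 15 October 1582 CE (Gregorian); the target day is +8411 days from there, so JDN = 2307572.

2307572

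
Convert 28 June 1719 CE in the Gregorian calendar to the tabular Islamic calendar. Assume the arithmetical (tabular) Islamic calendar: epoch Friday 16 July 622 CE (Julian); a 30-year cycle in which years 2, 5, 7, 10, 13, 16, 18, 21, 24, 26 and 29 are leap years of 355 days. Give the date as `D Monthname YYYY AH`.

Both dates share Julian Day Number 2349090; in the tabular Islamic calendar that is 10 Sha'ban 1131 AH.

10 Sha'ban 1131 AH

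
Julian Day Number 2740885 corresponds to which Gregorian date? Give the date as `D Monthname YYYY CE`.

9 March 2792 CE

JDN 2451545 is 1 Jan 2000; 2740885 is +289340 days from there.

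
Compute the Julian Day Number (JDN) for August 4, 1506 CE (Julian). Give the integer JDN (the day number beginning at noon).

In the proleptic Gregorian calendar the same day is 14 August 1506.
JDN 2299161 is 15 October 1582 CE (Gregorian); the target day is −27821 days from there, so JDN = 2271340.

2271340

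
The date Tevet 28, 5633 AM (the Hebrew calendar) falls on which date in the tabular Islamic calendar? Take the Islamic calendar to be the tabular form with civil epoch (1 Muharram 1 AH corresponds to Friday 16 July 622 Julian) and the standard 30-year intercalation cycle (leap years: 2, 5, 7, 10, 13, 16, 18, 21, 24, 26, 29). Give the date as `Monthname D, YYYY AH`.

Dhu al-Qa'dah 28, 1289 AH

Both dates share Julian Day Number 2405186; in the tabular Islamic calendar that is 28 Dhu al-Qa'dah 1289 AH.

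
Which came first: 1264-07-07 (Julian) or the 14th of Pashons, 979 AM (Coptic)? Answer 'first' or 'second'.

second

Converting both to JDN: 2182922 vs 2182497; the smaller is the second.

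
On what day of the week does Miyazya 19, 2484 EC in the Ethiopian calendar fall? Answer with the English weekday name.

Wednesday

This is JDN 2631365 (30 April 2492 Gregorian).
2631365 ≡ 2 (mod 7); counting from Monday = 0 gives Wednesday.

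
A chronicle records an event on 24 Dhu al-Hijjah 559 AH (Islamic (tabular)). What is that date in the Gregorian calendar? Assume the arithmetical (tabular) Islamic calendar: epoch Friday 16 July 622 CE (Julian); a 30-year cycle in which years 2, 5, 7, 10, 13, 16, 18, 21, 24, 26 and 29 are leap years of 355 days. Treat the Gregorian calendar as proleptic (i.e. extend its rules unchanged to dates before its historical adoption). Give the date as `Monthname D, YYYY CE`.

Julian Day Number of the source date = 2146525.
Converting JDN 2146525 to the Gregorian calendar gives 19 November 1164 CE.

November 19, 1164 CE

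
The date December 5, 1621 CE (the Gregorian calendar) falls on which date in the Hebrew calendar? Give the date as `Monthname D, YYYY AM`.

Kislev 22, 5382 AM

Both dates share Julian Day Number 2313457; in the Hebrew calendar that is 22 Kislev 5382 AM.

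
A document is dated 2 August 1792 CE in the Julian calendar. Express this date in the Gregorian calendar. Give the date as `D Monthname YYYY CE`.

For dates in this range the Gregorian date is 11 days ahead of the Julian.
2 August 1792 Julian + 11 days → 13 August 1792 Gregorian.

13 August 1792 CE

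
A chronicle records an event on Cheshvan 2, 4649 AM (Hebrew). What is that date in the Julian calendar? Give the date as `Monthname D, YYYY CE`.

October 11, 888 CE

Julian Day Number of the source date = 2045684.
Converting JDN 2045684 to the Julian calendar gives 11 October 888 CE.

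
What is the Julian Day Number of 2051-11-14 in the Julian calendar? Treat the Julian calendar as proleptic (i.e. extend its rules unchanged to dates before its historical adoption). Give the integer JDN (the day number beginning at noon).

2470503

In the Gregorian calendar the same day is 27 November 2051.
JDN 2451545 is 1 January 2000 CE (Gregorian); the target day is +18958 days from there, so JDN = 2470503.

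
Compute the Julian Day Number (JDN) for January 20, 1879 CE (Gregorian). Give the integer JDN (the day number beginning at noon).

2407370

JDN 2451545 is 1 January 2000 CE (Gregorian); the target day is −44175 days from there, so JDN = 2407370.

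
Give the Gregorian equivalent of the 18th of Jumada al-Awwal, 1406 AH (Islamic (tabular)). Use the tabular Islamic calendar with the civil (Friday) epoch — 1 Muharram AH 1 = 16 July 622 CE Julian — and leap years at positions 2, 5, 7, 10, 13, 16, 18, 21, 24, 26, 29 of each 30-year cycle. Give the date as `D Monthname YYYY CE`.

Both dates share Julian Day Number 2446460; in the Gregorian calendar that is 29 January 1986 CE.

29 January 1986 CE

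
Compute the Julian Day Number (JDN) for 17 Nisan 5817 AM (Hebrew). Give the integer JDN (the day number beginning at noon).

Equivalently 21 April 2057 (Gregorian).
JDN 2400001 is 17 November 1858 CE (Gregorian), MJD 0; the target day is +72474 days from there, so JDN = 2472475.

2472475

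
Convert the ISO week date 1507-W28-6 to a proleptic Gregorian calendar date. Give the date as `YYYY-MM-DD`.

1507-07-13

ISO week 1 of 1507 is the week containing the first Thursday of 1507.
Week 28, day 6 (Saturday) lands on 1507-07-13.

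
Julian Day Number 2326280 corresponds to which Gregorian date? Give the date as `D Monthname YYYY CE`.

13 January 1657 CE

JDN 2451545 is 1 Jan 2000; 2326280 is −125265 days from there.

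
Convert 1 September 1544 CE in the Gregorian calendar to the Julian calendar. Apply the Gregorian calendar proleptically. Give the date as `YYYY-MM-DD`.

1544-08-22

For dates in this range the Gregorian date is 10 days ahead of the Julian.
1 September 1544 Gregorian − 10 days → 22 August 1544 Julian.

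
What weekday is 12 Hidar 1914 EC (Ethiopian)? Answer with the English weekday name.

Monday

In the Gregorian calendar this is 21 November 1921 (JDN 2423015).
JDN 2423015 mod 7 = 0, and JDN 0 was a Monday, so this is a Monday.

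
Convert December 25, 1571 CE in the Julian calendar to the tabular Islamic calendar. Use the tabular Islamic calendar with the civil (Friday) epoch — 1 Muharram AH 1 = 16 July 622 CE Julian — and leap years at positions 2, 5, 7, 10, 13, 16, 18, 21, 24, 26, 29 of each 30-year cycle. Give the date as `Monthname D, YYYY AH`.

Sha'ban 7, 979 AH

Both dates share Julian Day Number 2295224; in the tabular Islamic calendar that is 7 Sha'ban 979 AH.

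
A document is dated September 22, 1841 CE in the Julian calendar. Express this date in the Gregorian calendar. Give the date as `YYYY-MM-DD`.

For dates in this range the Gregorian date is 12 days ahead of the Julian.
22 September 1841 Julian + 12 days → 4 October 1841 Gregorian.

1841-10-04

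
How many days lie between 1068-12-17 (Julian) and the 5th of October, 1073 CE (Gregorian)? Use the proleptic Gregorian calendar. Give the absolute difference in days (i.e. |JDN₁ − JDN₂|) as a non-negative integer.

1747

JDN of the first date = 2111496.
JDN of the second date = 2113243.
|2113243 − 2111496| = 1747.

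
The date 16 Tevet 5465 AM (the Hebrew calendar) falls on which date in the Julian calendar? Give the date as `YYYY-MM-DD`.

1705-01-01

Both dates share Julian Day Number 2343810; in the Julian calendar that is 1 January 1705 CE.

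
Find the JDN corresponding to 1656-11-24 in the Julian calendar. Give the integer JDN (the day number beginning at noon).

In the Gregorian calendar the same day is 4 December 1656.
JDN 2299161 is 15 October 1582 CE (Gregorian); the target day is +27079 days from there, so JDN = 2326240.

2326240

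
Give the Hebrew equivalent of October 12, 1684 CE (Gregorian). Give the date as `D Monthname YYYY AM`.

Both dates share Julian Day Number 2336414; in the Hebrew calendar that is 4 Cheshvan 5445 AM.

4 Cheshvan 5445 AM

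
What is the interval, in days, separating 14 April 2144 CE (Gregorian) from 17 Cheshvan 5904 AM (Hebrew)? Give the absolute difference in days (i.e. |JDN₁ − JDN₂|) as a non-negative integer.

171

First date → JDN 2504244; second date → JDN 2504073.
The interval is |2504244 − 2504073| = 171 days.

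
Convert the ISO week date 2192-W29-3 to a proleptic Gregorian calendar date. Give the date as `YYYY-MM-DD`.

2192-07-18

ISO week 1 of 2192 is the week containing the first Thursday of 2192.
Week 29, day 3 (Wednesday) lands on 2192-07-18.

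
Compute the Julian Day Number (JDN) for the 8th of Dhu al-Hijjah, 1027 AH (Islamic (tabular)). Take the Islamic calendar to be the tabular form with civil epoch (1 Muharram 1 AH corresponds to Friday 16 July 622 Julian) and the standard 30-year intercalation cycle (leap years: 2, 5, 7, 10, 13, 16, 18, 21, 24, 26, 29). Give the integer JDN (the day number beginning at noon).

2312352

In the Gregorian calendar the same day is 26 November 1618.
JDN 2299161 is 15 October 1582 CE (Gregorian); the target day is +13191 days from there, so JDN = 2312352.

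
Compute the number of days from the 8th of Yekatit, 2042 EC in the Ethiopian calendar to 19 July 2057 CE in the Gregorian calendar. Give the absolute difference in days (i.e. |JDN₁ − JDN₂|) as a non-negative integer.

2711

First date → JDN 2469853; second date → JDN 2472564.
The interval is |2469853 − 2472564| = 2711 days.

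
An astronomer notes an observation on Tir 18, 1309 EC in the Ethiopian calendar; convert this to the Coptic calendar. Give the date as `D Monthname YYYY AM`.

Julian Day Number of the source date = 2202105.
Converting JDN 2202105 to the Coptic calendar gives 18 Tobi 1033 AM.

18 Tobi 1033 AM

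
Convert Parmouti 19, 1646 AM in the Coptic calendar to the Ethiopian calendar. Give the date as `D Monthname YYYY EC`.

Both dates share Julian Day Number 2426094; in the Ethiopian calendar that is 19 Miyazya 1922 EC.

19 Miyazya 1922 EC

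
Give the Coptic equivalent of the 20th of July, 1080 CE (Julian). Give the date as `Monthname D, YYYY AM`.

Julian Day Number of the source date = 2115729.
Converting JDN 2115729 to the Coptic calendar gives 26 Epip 796 AM.

Epip 26, 796 AM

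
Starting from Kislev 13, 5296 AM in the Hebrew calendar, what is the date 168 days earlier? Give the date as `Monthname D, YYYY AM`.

Sivan 22, 5295 AM

Counting 168 days back from JDN 2282029 reaches JDN 2281861, which is Sivan 22, 5295 AM.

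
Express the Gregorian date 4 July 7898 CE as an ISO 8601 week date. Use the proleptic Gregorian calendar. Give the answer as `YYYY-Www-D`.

7898-W27-1

The weekday is Monday (ISO weekday 1).
That Monday belongs to ISO week 27 of ISO year 7898.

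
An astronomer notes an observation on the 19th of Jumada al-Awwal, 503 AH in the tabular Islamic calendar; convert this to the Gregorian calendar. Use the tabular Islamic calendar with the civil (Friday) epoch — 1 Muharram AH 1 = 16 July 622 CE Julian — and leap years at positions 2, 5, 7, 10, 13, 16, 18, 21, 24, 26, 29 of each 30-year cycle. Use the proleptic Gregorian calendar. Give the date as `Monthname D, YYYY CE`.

Julian Day Number of the source date = 2126468.
Converting JDN 2126468 to the Gregorian calendar gives 21 December 1109 CE.

December 21, 1109 CE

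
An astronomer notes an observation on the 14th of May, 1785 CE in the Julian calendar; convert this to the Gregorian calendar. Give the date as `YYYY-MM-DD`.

The Julian–Gregorian offset here is 11 days (Julian trailing).
14 May 1785 Julian + 11 days → 25 May 1785 Gregorian.

1785-05-25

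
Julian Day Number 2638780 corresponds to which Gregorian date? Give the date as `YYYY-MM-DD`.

2512-08-19

JDN 2451545 is 1 Jan 2000; 2638780 is +187235 days from there.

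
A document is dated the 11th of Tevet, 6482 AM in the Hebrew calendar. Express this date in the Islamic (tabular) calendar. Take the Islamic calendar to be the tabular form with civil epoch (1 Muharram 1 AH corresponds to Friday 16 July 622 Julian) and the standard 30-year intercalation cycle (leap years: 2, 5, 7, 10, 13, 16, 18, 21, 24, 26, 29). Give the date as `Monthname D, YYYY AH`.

Dhu al-Qa'dah 11, 2164 AH

Both dates share Julian Day Number 2715240; in the tabular Islamic calendar that is 11 Dhu al-Qa'dah 2164 AH.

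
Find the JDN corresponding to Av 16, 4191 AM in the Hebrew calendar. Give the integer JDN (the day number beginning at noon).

1878703

In the proleptic Gregorian calendar the same day is 12 August 431.
JDN 2451545 is 1 January 2000 CE (Gregorian); the target day is −572842 days from there, so JDN = 1878703.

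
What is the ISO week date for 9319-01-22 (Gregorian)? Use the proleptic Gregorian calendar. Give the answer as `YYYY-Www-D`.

9319-W03-7

The weekday is Sunday (ISO weekday 7).
That Sunday belongs to ISO week 3 of ISO year 9319.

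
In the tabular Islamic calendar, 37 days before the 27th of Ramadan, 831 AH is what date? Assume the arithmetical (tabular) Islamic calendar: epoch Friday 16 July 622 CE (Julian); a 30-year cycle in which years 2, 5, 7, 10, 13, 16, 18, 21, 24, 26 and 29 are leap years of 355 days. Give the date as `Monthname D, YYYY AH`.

The starting date is JDN 2242826; 2242826 − 37 = 2242789.
JDN 2242789 corresponds to Sha'ban 19, 831 AH.

Sha'ban 19, 831 AH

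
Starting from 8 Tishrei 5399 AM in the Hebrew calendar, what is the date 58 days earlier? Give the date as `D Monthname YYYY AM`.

Counting 58 days back from JDN 2319586 reaches JDN 2319528, which is 9 Av 5398 AM.

9 Av 5398 AM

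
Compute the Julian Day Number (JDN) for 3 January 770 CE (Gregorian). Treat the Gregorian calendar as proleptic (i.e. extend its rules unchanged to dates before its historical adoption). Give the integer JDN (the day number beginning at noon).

2002299

JDN 2299161 is 15 October 1582 CE (Gregorian); the target day is −296862 days from there, so JDN = 2002299.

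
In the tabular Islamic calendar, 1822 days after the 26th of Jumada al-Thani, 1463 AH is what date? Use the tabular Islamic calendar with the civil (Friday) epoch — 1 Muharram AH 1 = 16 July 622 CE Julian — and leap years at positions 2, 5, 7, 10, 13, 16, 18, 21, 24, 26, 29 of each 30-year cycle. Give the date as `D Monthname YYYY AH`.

17 Sha'ban 1468 AH

The starting date is JDN 2466697; 2466697 + 1822 = 2468519.
JDN 2468519 corresponds to 17 Sha'ban 1468 AH.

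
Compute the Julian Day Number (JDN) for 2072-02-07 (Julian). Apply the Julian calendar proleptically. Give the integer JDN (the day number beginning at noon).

2477893

Equivalently 20 February 2072 (Gregorian).
JDN 2400001 is 17 November 1858 CE (Gregorian), MJD 0; the target day is +77892 days from there, so JDN = 2477893.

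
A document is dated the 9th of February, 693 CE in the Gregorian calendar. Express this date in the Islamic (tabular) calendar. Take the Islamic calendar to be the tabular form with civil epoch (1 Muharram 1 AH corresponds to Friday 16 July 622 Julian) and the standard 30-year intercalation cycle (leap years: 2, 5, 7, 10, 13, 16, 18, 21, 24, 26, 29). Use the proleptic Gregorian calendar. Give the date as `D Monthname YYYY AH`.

Both dates share Julian Day Number 1974213; in the tabular Islamic calendar that is 24 Ramadan 73 AH.

24 Ramadan 73 AH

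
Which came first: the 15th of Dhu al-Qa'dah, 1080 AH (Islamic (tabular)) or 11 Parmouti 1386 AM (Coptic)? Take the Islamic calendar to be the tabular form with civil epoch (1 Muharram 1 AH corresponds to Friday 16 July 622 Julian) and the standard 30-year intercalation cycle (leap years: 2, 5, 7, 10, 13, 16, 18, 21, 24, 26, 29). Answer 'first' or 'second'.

First date → JDN 2331111; second date → JDN 2331121.
JDN 2331111 < JDN 2331121, so the first date is earlier.

first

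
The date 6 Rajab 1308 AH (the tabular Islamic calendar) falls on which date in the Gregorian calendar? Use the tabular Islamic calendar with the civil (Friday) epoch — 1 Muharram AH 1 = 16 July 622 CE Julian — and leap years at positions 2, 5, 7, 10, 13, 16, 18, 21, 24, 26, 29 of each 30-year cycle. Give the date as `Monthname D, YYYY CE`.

Both dates share Julian Day Number 2411779; in the Gregorian calendar that is 15 February 1891 CE.

February 15, 1891 CE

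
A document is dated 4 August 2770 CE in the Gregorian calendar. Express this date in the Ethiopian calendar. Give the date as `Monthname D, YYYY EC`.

Julian Day Number of the source date = 2732997.
Converting JDN 2732997 to the Ethiopian calendar gives 22 Hamle 2762 EC.

Hamle 22, 2762 EC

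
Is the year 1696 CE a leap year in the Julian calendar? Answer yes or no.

1696 mod 4 = 0, so it is a leap year in the Julian calendar.

yes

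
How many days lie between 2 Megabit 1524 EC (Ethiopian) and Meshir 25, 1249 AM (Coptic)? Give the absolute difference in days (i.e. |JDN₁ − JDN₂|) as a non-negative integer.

358

JDN of the first date = 2280678.
JDN of the second date = 2281036.
|2281036 − 2280678| = 358.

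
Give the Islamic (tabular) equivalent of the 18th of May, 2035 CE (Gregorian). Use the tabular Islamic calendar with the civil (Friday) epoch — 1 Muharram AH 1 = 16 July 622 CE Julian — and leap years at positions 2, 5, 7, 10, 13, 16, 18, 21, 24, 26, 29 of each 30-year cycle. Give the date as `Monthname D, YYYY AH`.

Rabi' al-Awwal 10, 1457 AH

Julian Day Number of the source date = 2464466.
Converting JDN 2464466 to the tabular Islamic calendar gives 10 Rabi' al-Awwal 1457 AH.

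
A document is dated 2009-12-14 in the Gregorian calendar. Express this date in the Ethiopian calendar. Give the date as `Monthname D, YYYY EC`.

Both dates share Julian Day Number 2455180; in the Ethiopian calendar that is 5 Tahsas 2002 EC.

Tahsas 5, 2002 EC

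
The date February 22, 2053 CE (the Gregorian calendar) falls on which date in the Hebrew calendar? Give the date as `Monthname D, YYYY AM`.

Both dates share Julian Day Number 2470956; in the Hebrew calendar that is 4 Adar 5813 AM.

Adar 4, 5813 AM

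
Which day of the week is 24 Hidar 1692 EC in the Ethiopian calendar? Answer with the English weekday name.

Tuesday

Equivalently 1 December 1699 Gregorian, JDN 2341942.
Since JDN mod 7 = 1 (0 = Monday), the day is Tuesday.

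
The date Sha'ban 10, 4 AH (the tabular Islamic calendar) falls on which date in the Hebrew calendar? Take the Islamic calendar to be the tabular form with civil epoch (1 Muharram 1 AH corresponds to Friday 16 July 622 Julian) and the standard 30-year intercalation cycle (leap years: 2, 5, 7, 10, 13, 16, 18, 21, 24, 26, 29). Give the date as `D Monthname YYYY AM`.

12 Shevat 4386 AM

The source date corresponds to 18 January 626 in the proleptic Gregorian calendar (JDN 1949719).
That day falls on 12 Shevat 4386 AM in the Hebrew calendar.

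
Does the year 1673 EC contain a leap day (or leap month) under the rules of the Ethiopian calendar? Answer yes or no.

1673 mod 4 = 1; in the Ethiopian calendar a year is leap when year mod 4 = 3, so it is a common year.

no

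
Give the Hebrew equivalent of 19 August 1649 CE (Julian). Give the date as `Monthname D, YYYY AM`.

Both dates share Julian Day Number 2323586; in the Hebrew calendar that is 21 Elul 5409 AM.

Elul 21, 5409 AM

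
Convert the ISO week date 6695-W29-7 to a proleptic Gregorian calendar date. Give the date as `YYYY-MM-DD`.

6695-07-21

ISO week 1 of 6695 is the week containing the first Thursday of 6695.
Week 29, day 7 (Sunday) lands on 6695-07-21.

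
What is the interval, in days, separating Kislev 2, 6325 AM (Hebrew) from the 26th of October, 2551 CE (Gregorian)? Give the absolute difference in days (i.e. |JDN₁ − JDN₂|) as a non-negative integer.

4761

JDN of the first date = 2657853.
JDN of the second date = 2653092.
|2653092 − 2657853| = 4761.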